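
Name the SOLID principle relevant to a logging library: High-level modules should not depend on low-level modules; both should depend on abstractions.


This describes the Dependency Inversion Principle (DIP)

Dependency Inversion Principle (DIP)


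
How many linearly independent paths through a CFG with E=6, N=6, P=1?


Formula: V(G) = E - N + 2P
V(G) = 6 - 6 + 2*1
V(G) = 0 + 2
V(G) = 2

2


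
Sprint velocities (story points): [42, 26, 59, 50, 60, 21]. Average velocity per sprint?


Formula: Avg velocity = Total points / Number of sprints
Points: [42, 26, 59, 50, 60, 21]
Sum = 42 + 26 + 59 + 50 + 60 + 21 = 258
Avg velocity = 258 / 6 = 43.0 points/sprint

43.0 points/sprint


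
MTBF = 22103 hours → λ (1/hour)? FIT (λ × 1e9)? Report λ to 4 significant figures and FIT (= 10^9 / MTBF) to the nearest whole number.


Formula: λ = 1 / MTBF; FIT = λ × 1e9 = 1e9 / MTBF
λ = 1 / 22103 ≈ 4.524e-05 failures/hour
FIT = 1e9 / 22103 ≈ 45243 failures per 1e9 hours (nearest whole number)

λ = 4.524e-05 /h, FIT = 45243


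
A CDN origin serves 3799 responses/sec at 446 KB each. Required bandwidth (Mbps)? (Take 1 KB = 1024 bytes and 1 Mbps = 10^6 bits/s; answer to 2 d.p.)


Formula: Mbps = payload_bytes * RPS * 8 / 1e6
Payload per request = 446 KB = 446 * 1024 = 456704 bytes
Total bytes/sec = 456704 * 3799 = 1735018496
Total bits/sec = 1735018496 * 8 = 13880147968
Mbps = 13880147968 / 1e6 = 13880.15

13880.15 Mbps


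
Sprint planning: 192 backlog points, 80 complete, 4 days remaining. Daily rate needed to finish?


Formula: Required rate = Remaining points / Days left
Remaining = 192 - 80 = 112 points
Required rate = 112 / 4 = 28.0 points/day

28.0 points/day


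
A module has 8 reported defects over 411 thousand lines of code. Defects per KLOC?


Defect density = defects / KLOC
Defect density = 8 / 411
Defect density = 0.019 defects/KLOC

0.019 defects/KLOC


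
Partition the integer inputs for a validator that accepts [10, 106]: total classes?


Valid range: [10, 106]
Class 1: x < 10 — invalid
Class 2: 10 ≤ x ≤ 106 — valid
Class 3: x > 106 — invalid
Total equivalence classes: 3

3 equivalence classes


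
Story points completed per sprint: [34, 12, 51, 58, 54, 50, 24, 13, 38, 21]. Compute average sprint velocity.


Formula: Avg velocity = Total points / Number of sprints
Points: [34, 12, 51, 58, 54, 50, 24, 13, 38, 21]
Sum = 34 + 12 + 51 + 58 + 54 + 50 + 24 + 13 + 38 + 21 = 355
Avg velocity = 355 / 10 = 35.5 points/sprint

35.5 points/sprint


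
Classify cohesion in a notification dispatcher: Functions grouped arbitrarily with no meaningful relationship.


Reasoning: Worst: random grouping
Type: Coincidental cohesion

Coincidental cohesion


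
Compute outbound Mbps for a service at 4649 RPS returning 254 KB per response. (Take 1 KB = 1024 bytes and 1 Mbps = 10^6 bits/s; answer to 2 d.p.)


Formula: Mbps = payload_bytes * RPS * 8 / 1e6
Payload per request = 254 KB = 254 * 1024 = 260096 bytes
Total bytes/sec = 260096 * 4649 = 1209186304
Total bits/sec = 1209186304 * 8 = 9673490432
Mbps = 9673490432 / 1e6 = 9673.49

9673.49 Mbps


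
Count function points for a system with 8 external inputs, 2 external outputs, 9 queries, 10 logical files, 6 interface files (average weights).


UFP = EI*4 + EO*5 + EQ*4 + ILF*10 + EIF*7
UFP = 8*4 + 2*5 + 9*4 + 10*10 + 6*7
UFP = 32 + 10 + 36 + 100 + 42
UFP = 220

220


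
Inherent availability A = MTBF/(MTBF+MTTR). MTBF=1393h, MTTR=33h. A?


Availability = MTBF / (MTBF + MTTR)
Availability = 1393 / (1393 + 33)
Availability = 1393 / 1426
Availability = 97.6858%

97.6858%


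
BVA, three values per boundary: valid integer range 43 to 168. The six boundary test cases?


Range: [43, 168]
Boundaries: just below min, min, min+1, max-1, max, just above max
Values: [42, 43, 44, 167, 168, 169]

[42, 43, 44, 167, 168, 169]


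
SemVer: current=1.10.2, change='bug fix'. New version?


Current: 1.10.2
Change category: 'bug fix' → patch bump
SemVer rule: patch bump → increment PATCH (MAJOR and MINOR unchanged)
New: 1.10.3

1.10.3


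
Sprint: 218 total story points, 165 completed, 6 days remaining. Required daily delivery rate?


Formula: Required rate = Remaining points / Days left
Remaining = 218 - 165 = 53 points
Required rate = 53 / 6 = 8.83 points/day

8.83 points/day


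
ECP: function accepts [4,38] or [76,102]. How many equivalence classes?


Valid ranges: [4,38] and [76,102]
Class 1: x < 4 — invalid
Class 2: 4 ≤ x ≤ 38 — valid
Class 3: 38 < x < 76 — invalid (gap between ranges)
Class 4: 76 ≤ x ≤ 102 — valid
Class 5: x > 102 — invalid
Total equivalence classes: 5

5 equivalence classes


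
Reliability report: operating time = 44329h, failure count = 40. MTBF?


Formula: MTBF = Total operating time / Number of failures
MTBF = 44329 / 40
MTBF = 1108.23 hours

1108.23 hours


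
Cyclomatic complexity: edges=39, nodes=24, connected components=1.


Formula: V(G) = E - N + 2P
V(G) = 39 - 24 + 2*1
V(G) = 15 + 2
V(G) = 17

17


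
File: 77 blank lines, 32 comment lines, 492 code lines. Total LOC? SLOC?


Total LOC = blank + comment + code
Total LOC = 77 + 32 + 492 = 601
SLOC (source only) = code = 492

Total LOC: 601, SLOC: 492


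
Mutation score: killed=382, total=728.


Mutation score = killed / total * 100
Mutation score = 382 / 728 * 100
Mutation score = 52.47%

52.47%


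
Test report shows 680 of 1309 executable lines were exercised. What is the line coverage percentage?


Coverage = covered / total * 100
Coverage = 680 / 1309 * 100
Coverage = 51.95%

51.95%


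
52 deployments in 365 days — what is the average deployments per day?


Formula: deployments per day = releases / days
= 52 / 365
= 0.142 deploys/day
(equivalently, 1.0 deploys/week)

0.142 deploys/day


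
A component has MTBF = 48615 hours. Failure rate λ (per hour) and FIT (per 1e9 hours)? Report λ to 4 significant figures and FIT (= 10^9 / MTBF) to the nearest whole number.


Formula: λ = 1 / MTBF; FIT = λ × 1e9 = 1e9 / MTBF
λ = 1 / 48615 ≈ 2.057e-05 failures/hour
FIT = 1e9 / 48615 ≈ 20570 failures per 1e9 hours (nearest whole number)

λ = 2.057e-05 /h, FIT = 20570


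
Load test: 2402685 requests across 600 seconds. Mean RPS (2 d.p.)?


Formula: throughput = requests / seconds
throughput = 2402685 / 600
throughput = 4004.48 requests/second

4004.48 requests/second


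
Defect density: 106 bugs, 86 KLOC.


Defect density = defects / KLOC
Defect density = 106 / 86
Defect density = 1.233 defects/KLOC

1.233 defects/KLOC


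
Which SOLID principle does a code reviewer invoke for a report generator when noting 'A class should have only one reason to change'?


This describes the Single Responsibility Principle (SRP)

Single Responsibility Principle (SRP)


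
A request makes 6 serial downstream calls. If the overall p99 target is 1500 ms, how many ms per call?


Formula: per_stage = total_budget / stages
per_stage = 1500 / 6
per_stage = 250.0 ms

250.0 ms


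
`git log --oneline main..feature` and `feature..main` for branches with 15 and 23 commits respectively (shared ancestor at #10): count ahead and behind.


Common ancestor: commit #10
feature commits after divergence: 15 - 10 = 5
main commits after divergence: 23 - 10 = 13
feature is 5 commits ahead of main
main is 13 commits ahead of feature

feature ahead: 5, main ahead: 13


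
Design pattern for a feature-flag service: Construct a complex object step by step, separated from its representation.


This matches the Builder pattern

Builder


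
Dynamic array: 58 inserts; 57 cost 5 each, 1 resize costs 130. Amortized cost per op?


Formula: Amortized cost = Total cost / Operations
Total cost = (57 * 5) + (1 * 130)
Total cost = 285 + 130 = 415
Amortized = 415 / 58 = 7.1552

7.1552


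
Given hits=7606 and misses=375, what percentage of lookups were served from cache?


Formula: hit rate = hits / (hits + misses) * 100
hit rate = 7606 / (7606 + 375) * 100
hit rate = 7606 / 7981 * 100
hit rate = 95.3%

95.3%


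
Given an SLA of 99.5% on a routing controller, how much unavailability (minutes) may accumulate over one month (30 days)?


Formula: allowed downtime = period * (100 - SLA) / 100
Period (month (30 days)) = 43200 minutes
Unavailability fraction = (100 - 99.5) / 100
Allowed downtime = 43200 * (100 - 99.5) / 100
Allowed downtime = 216.0 minutes

216.0 minutes


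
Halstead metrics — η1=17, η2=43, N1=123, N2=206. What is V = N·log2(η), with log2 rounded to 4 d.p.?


Formula: V = N * log2(η), where N = N1 + N2 and η = η1 + η2
η = 17 + 43 = 60
N = 123 + 206 = 329
log2(60) ≈ 5.9069
V = 329 * 5.9069 = 1943.37

1943.37


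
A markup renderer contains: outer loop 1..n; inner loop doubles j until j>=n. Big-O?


Reasoning: linear outer times logarithmic inner
Complexity: O(n log n)

O(n log n)


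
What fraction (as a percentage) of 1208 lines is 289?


Coverage = covered / total * 100
Coverage = 289 / 1208 * 100
Coverage = 23.92%

23.92%


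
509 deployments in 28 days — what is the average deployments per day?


Formula: deployments per day = releases / days
= 509 / 28
= 18.179 deploys/day
(equivalently, 127.25 deploys/week)

18.179 deploys/day


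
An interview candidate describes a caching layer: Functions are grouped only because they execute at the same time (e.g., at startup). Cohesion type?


Reasoning: Related by timing only
Type: Temporal cohesion

Temporal cohesion


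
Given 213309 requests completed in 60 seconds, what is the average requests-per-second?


Formula: throughput = requests / seconds
throughput = 213309 / 60
throughput = 3555.15 requests/second

3555.15 requests/second


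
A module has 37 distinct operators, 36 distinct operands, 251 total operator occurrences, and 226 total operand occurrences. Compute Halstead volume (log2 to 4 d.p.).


Formula: V = N * log2(η), where N = N1 + N2 and η = η1 + η2
η = 37 + 36 = 73
N = 251 + 226 = 477
log2(73) ≈ 6.1898
V = 477 * 6.1898 = 2952.53

2952.53


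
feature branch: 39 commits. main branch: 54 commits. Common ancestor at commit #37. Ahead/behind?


Common ancestor: commit #37
feature commits after divergence: 39 - 37 = 2
main commits after divergence: 54 - 37 = 17
feature is 2 commits ahead of main
main is 17 commits ahead of feature

feature ahead: 2, main ahead: 17


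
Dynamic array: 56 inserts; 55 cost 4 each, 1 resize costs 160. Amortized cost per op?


Formula: Amortized cost = Total cost / Operations
Total cost = (55 * 4) + (1 * 160)
Total cost = 220 + 160 = 380
Amortized = 380 / 56 = 6.7857

6.7857


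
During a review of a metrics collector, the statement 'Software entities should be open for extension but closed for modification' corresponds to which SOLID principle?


This describes the Open/Closed Principle (OCP)

Open/Closed Principle (OCP)


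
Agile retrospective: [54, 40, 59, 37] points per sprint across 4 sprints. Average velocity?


Formula: Avg velocity = Total points / Number of sprints
Points: [54, 40, 59, 37]
Sum = 54 + 40 + 59 + 37 = 190
Avg velocity = 190 / 4 = 47.5 points/sprint

47.5 points/sprint


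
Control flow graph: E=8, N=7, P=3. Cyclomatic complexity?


Formula: V(G) = E - N + 2P
V(G) = 8 - 7 + 2*3
V(G) = 1 + 6
V(G) = 7

7


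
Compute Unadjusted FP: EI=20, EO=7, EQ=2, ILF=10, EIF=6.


UFP = EI*4 + EO*5 + EQ*4 + ILF*10 + EIF*7
UFP = 20*4 + 7*5 + 2*4 + 10*10 + 6*7
UFP = 80 + 35 + 8 + 100 + 42
UFP = 265

265


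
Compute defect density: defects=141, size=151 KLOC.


Defect density = defects / KLOC
Defect density = 141 / 151
Defect density = 0.934 defects/KLOC

0.934 defects/KLOC


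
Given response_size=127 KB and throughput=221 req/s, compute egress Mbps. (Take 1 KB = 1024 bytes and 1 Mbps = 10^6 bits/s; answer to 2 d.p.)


Formula: Mbps = payload_bytes * RPS * 8 / 1e6
Payload per request = 127 KB = 127 * 1024 = 130048 bytes
Total bytes/sec = 130048 * 221 = 28740608
Total bits/sec = 28740608 * 8 = 229924864
Mbps = 229924864 / 1e6 = 229.92

229.92 Mbps


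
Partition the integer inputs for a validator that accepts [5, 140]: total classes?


Valid range: [5, 140]
Class 1: x < 5 — invalid
Class 2: 5 ≤ x ≤ 140 — valid
Class 3: x > 140 — invalid
Total equivalence classes: 3

3 equivalence classes


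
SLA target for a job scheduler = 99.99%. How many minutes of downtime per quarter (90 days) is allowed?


Formula: allowed downtime = period * (100 - SLA) / 100
Period (quarter (90 days)) = 129600 minutes
Unavailability fraction = (100 - 99.99) / 100
Allowed downtime = 129600 * (100 - 99.99) / 100
Allowed downtime = 12.96 minutes

12.96 minutes


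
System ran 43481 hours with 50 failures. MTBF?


Formula: MTBF = Total operating time / Number of failures
MTBF = 43481 / 50
MTBF = 869.62 hours

869.62 hours


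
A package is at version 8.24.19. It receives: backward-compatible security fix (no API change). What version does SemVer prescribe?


Current: 8.24.19
Change category: 'backward-compatible security fix (no API change)' → patch bump
SemVer rule: patch bump → increment PATCH (MAJOR and MINOR unchanged)
New: 8.24.20

8.24.20


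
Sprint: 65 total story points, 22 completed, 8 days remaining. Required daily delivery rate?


Formula: Required rate = Remaining points / Days left
Remaining = 65 - 22 = 43 points
Required rate = 43 / 8 = 5.38 points/day

5.38 points/day


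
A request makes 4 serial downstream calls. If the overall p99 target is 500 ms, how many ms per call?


Formula: per_stage = total_budget / stages
per_stage = 500 / 4
per_stage = 125.0 ms

125.0 ms


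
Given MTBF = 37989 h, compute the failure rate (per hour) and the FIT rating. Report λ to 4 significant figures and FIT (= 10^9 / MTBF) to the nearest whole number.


Formula: λ = 1 / MTBF; FIT = λ × 1e9 = 1e9 / MTBF
λ = 1 / 37989 ≈ 2.632e-05 failures/hour
FIT = 1e9 / 37989 ≈ 26323 failures per 1e9 hours (nearest whole number)

λ = 2.632e-05 /h, FIT = 26323


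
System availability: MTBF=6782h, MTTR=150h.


Availability = MTBF / (MTBF + MTTR)
Availability = 6782 / (6782 + 150)
Availability = 6782 / 6932
Availability = 97.8361%

97.8361%


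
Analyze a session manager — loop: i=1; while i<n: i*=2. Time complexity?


Reasoning: i doubles each step so iterations are log2(n)
Complexity: O(log n)

O(log n)


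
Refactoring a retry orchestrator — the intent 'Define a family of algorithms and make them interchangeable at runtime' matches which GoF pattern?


This matches the Strategy pattern

Strategy


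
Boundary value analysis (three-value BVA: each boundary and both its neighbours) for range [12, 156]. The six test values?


Range: [12, 156]
Boundaries: just below min, min, min+1, max-1, max, just above max
Values: [11, 12, 13, 155, 156, 157]

[11, 12, 13, 155, 156, 157]


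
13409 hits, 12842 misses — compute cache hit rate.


Formula: hit rate = hits / (hits + misses) * 100
hit rate = 13409 / (13409 + 12842) * 100
hit rate = 13409 / 26251 * 100
hit rate = 51.08%

51.08%


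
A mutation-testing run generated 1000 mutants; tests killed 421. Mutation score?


Mutation score = killed / total * 100
Mutation score = 421 / 1000 * 100
Mutation score = 42.1%

42.1%


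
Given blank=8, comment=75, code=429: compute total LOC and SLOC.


Total LOC = blank + comment + code
Total LOC = 8 + 75 + 429 = 512
SLOC (source only) = code = 429

Total LOC: 512, SLOC: 429


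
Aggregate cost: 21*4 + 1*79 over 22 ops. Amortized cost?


Formula: Amortized cost = Total cost / Operations
Total cost = (21 * 4) + (1 * 79)
Total cost = 84 + 79 = 163
Amortized = 163 / 22 = 7.4091

7.4091


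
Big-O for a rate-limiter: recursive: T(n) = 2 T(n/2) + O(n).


Reasoning: master theorem case 2 (merge-sort recurrence)
Complexity: O(n log n)

O(n log n)


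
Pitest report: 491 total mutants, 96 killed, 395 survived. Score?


Mutation score = killed / total * 100
Mutation score = 96 / 491 * 100
Mutation score = 19.55%

19.55%


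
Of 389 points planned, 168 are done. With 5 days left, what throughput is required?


Formula: Required rate = Remaining points / Days left
Remaining = 389 - 168 = 221 points
Required rate = 221 / 5 = 44.2 points/day

44.2 points/day


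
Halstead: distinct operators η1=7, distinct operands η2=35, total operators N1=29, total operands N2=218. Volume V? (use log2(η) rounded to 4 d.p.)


Formula: V = N * log2(η), where N = N1 + N2 and η = η1 + η2
η = 7 + 35 = 42
N = 29 + 218 = 247
log2(42) ≈ 5.3923
V = 247 * 5.3923 = 1331.90

1331.90


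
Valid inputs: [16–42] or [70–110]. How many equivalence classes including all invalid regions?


Valid ranges: [16,42] and [70,110]
Class 1: x < 16 — invalid
Class 2: 16 ≤ x ≤ 42 — valid
Class 3: 42 < x < 70 — invalid (gap between ranges)
Class 4: 70 ≤ x ≤ 110 — valid
Class 5: x > 110 — invalid
Total equivalence classes: 5

5 equivalence classes


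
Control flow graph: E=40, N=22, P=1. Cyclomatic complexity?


Formula: V(G) = E - N + 2P
V(G) = 40 - 22 + 2*1
V(G) = 18 + 2
V(G) = 20

20


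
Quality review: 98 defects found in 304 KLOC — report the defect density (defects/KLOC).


Defect density = defects / KLOC
Defect density = 98 / 304
Defect density = 0.322 defects/KLOC

0.322 defects/KLOC


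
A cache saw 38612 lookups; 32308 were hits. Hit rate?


Formula: hit rate = hits / (hits + misses) * 100
hit rate = 32308 / (32308 + 6304) * 100
hit rate = 32308 / 38612 * 100
hit rate = 83.67%

83.67%


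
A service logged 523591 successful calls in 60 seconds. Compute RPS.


Formula: throughput = requests / seconds
throughput = 523591 / 60
throughput = 8726.52 requests/second

8726.52 requests/second


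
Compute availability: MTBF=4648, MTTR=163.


Availability = MTBF / (MTBF + MTTR)
Availability = 4648 / (4648 + 163)
Availability = 4648 / 4811
Availability = 96.6119%

96.6119%


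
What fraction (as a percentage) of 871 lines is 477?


Coverage = covered / total * 100
Coverage = 477 / 871 * 100
Coverage = 54.76%

54.76%


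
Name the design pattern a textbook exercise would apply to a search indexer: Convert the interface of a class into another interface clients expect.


This matches the Adapter pattern

Adapter


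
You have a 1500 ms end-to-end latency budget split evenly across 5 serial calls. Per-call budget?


Formula: per_stage = total_budget / stages
per_stage = 1500 / 5
per_stage = 300.0 ms

300.0 ms


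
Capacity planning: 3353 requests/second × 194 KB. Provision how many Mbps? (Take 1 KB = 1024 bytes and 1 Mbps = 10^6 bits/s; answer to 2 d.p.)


Formula: Mbps = payload_bytes * RPS * 8 / 1e6
Payload per request = 194 KB = 194 * 1024 = 198656 bytes
Total bytes/sec = 198656 * 3353 = 666093568
Total bits/sec = 666093568 * 8 = 5328748544
Mbps = 5328748544 / 1e6 = 5328.75

5328.75 Mbps


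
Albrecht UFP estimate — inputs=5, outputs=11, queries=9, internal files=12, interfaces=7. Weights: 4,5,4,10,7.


UFP = EI*4 + EO*5 + EQ*4 + ILF*10 + EIF*7
UFP = 5*4 + 11*5 + 9*4 + 12*10 + 7*7
UFP = 20 + 55 + 36 + 120 + 49
UFP = 280

280


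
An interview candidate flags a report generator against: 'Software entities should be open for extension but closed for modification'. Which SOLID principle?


This describes the Open/Closed Principle (OCP)

Open/Closed Principle (OCP)


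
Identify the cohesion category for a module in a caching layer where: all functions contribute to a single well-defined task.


Reasoning: Best: single purpose
Type: Functional cohesion

Functional cohesion


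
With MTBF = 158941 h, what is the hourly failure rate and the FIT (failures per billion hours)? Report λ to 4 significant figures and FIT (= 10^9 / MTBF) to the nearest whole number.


Formula: λ = 1 / MTBF; FIT = λ × 1e9 = 1e9 / MTBF
λ = 1 / 158941 ≈ 6.292e-06 failures/hour
FIT = 1e9 / 158941 ≈ 6292 failures per 1e9 hours (nearest whole number)

λ = 6.292e-06 /h, FIT = 6292


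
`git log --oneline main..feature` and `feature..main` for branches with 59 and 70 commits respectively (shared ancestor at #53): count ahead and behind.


Common ancestor: commit #53
feature commits after divergence: 59 - 53 = 6
main commits after divergence: 70 - 53 = 17
feature is 6 commits ahead of main
main is 17 commits ahead of feature

feature ahead: 6, main ahead: 17


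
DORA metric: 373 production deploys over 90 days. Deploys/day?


Formula: deployments per day = releases / days
= 373 / 90
= 4.144 deploys/day
(equivalently, 29.01 deploys/week)

4.144 deploys/day


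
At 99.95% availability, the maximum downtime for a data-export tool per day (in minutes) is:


Formula: allowed downtime = period * (100 - SLA) / 100
Period (day) = 1440 minutes
Unavailability fraction = (100 - 99.95) / 100
Allowed downtime = 1440 * (100 - 99.95) / 100
Allowed downtime = 0.72 minutes

0.72 minutes


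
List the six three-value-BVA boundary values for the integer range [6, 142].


Range: [6, 142]
Boundaries: just below min, min, min+1, max-1, max, just above max
Values: [5, 6, 7, 141, 142, 143]

[5, 6, 7, 141, 142, 143]


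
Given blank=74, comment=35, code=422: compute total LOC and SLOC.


Total LOC = blank + comment + code
Total LOC = 74 + 35 + 422 = 531
SLOC (source only) = code = 422

Total LOC: 531, SLOC: 422


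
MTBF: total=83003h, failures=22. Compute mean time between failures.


Formula: MTBF = Total operating time / Number of failures
MTBF = 83003 / 22
MTBF = 3772.86 hours

3772.86 hours


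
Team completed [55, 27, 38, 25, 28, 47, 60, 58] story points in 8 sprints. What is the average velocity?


Formula: Avg velocity = Total points / Number of sprints
Points: [55, 27, 38, 25, 28, 47, 60, 58]
Sum = 55 + 27 + 38 + 25 + 28 + 47 + 60 + 58 = 338
Avg velocity = 338 / 8 = 42.25 points/sprint

42.25 points/sprint


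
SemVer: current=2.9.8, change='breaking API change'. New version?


Current: 2.9.8
Change category: 'breaking API change' → major bump
SemVer rule: major bump → increment MAJOR, reset MINOR and PATCH to 0
New: 3.0.0

3.0.0


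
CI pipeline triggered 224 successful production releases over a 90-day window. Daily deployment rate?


Formula: deployments per day = releases / days
= 224 / 90
= 2.489 deploys/day
(equivalently, 17.42 deploys/week)

2.489 deploys/day


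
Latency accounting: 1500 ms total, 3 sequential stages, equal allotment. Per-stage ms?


Formula: per_stage = total_budget / stages
per_stage = 1500 / 3
per_stage = 500.0 ms

500.0 ms


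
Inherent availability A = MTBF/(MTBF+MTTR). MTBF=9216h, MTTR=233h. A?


Availability = MTBF / (MTBF + MTTR)
Availability = 9216 / (9216 + 233)
Availability = 9216 / 9449
Availability = 97.5341%

97.5341%


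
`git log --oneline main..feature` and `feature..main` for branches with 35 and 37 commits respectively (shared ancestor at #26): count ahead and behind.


Common ancestor: commit #26
feature commits after divergence: 35 - 26 = 9
main commits after divergence: 37 - 26 = 11
feature is 9 commits ahead of main
main is 11 commits ahead of feature

feature ahead: 9, main ahead: 11


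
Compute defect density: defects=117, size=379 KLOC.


Defect density = defects / KLOC
Defect density = 117 / 379
Defect density = 0.309 defects/KLOC

0.309 defects/KLOC


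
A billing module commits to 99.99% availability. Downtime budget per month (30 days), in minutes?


Formula: allowed downtime = period * (100 - SLA) / 100
Period (month (30 days)) = 43200 minutes
Unavailability fraction = (100 - 99.99) / 100
Allowed downtime = 43200 * (100 - 99.99) / 100
Allowed downtime = 4.32 minutes

4.32 minutes


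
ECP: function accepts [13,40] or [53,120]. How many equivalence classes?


Valid ranges: [13,40] and [53,120]
Class 1: x < 13 — invalid
Class 2: 13 ≤ x ≤ 40 — valid
Class 3: 40 < x < 53 — invalid (gap between ranges)
Class 4: 53 ≤ x ≤ 120 — valid
Class 5: x > 120 — invalid
Total equivalence classes: 5

5 equivalence classes


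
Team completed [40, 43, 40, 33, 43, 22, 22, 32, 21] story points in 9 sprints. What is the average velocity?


Formula: Avg velocity = Total points / Number of sprints
Points: [40, 43, 40, 33, 43, 22, 22, 32, 21]
Sum = 40 + 43 + 40 + 33 + 43 + 22 + 22 + 32 + 21 = 296
Avg velocity = 296 / 9 = 32.89 points/sprint

32.89 points/sprint


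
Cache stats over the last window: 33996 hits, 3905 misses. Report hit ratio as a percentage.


Formula: hit rate = hits / (hits + misses) * 100
hit rate = 33996 / (33996 + 3905) * 100
hit rate = 33996 / 37901 * 100
hit rate = 89.7%

89.7%


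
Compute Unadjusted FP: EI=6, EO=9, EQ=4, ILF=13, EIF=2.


UFP = EI*4 + EO*5 + EQ*4 + ILF*10 + EIF*7
UFP = 6*4 + 9*5 + 4*4 + 13*10 + 2*7
UFP = 24 + 45 + 16 + 130 + 14
UFP = 229

229


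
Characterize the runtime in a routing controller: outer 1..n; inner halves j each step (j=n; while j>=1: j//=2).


Reasoning: n times log n
Complexity: O(n log n)

O(n log n)


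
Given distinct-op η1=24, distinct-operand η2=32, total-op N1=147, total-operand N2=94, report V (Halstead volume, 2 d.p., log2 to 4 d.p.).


Formula: V = N * log2(η), where N = N1 + N2 and η = η1 + η2
η = 24 + 32 = 56
N = 147 + 94 = 241
log2(56) ≈ 5.8074
V = 241 * 5.8074 = 1399.58

1399.58


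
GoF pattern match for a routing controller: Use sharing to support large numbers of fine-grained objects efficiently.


This matches the Flyweight pattern

Flyweight


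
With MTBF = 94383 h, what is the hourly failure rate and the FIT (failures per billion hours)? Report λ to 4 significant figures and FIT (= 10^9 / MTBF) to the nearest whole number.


Formula: λ = 1 / MTBF; FIT = λ × 1e9 = 1e9 / MTBF
λ = 1 / 94383 ≈ 1.060e-05 failures/hour
FIT = 1e9 / 94383 ≈ 10595 failures per 1e9 hours (nearest whole number)

λ = 1.060e-05 /h, FIT = 10595


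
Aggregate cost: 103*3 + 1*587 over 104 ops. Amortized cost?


Formula: Amortized cost = Total cost / Operations
Total cost = (103 * 3) + (1 * 587)
Total cost = 309 + 587 = 896
Amortized = 896 / 104 = 8.6154

8.6154


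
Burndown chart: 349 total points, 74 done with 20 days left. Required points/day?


Formula: Required rate = Remaining points / Days left
Remaining = 349 - 74 = 275 points
Required rate = 275 / 20 = 13.75 points/day

13.75 points/day


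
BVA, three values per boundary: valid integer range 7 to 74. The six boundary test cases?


Range: [7, 74]
Boundaries: just below min, min, min+1, max-1, max, just above max
Values: [6, 7, 8, 73, 74, 75]

[6, 7, 8, 73, 74, 75]


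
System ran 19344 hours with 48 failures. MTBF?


Formula: MTBF = Total operating time / Number of failures
MTBF = 19344 / 48
MTBF = 403.0 hours

403.0 hours


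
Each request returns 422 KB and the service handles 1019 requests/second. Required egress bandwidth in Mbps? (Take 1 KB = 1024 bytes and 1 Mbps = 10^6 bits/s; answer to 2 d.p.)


Formula: Mbps = payload_bytes * RPS * 8 / 1e6
Payload per request = 422 KB = 422 * 1024 = 432128 bytes
Total bytes/sec = 432128 * 1019 = 440338432
Total bits/sec = 440338432 * 8 = 3522707456
Mbps = 3522707456 / 1e6 = 3522.71

3522.71 Mbps


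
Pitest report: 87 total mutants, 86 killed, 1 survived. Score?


Mutation score = killed / total * 100
Mutation score = 86 / 87 * 100
Mutation score = 98.85%

98.85%


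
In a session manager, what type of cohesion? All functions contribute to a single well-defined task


Reasoning: Best: single purpose
Type: Functional cohesion

Functional cohesion


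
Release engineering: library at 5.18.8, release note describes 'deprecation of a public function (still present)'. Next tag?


Current: 5.18.8
Change category: 'deprecation of a public function (still present)' → minor bump
SemVer rule: minor bump → increment MINOR, reset PATCH to 0 (MAJOR unchanged)
New: 5.19.0

5.19.0


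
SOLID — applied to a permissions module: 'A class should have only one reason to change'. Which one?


This describes the Single Responsibility Principle (SRP)

Single Responsibility Principle (SRP)


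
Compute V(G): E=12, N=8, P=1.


Formula: V(G) = E - N + 2P
V(G) = 12 - 8 + 2*1
V(G) = 4 + 2
V(G) = 6

6


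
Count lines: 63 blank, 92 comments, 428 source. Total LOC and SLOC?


Total LOC = blank + comment + code
Total LOC = 63 + 92 + 428 = 583
SLOC (source only) = code = 428

Total LOC: 583, SLOC: 428


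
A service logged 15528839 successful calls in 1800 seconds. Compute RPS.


Formula: throughput = requests / seconds
throughput = 15528839 / 1800
throughput = 8627.13 requests/second

8627.13 requests/second


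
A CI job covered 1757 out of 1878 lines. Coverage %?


Coverage = covered / total * 100
Coverage = 1757 / 1878 * 100
Coverage = 93.56%

93.56%


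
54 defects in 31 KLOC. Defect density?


Defect density = defects / KLOC
Defect density = 54 / 31
Defect density = 1.742 defects/KLOC

1.742 defects/KLOC


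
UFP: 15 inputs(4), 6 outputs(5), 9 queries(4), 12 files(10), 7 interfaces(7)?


UFP = EI*4 + EO*5 + EQ*4 + ILF*10 + EIF*7
UFP = 15*4 + 6*5 + 9*4 + 12*10 + 7*7
UFP = 60 + 30 + 36 + 120 + 49
UFP = 295

295


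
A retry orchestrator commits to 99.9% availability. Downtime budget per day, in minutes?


Formula: allowed downtime = period * (100 - SLA) / 100
Period (day) = 1440 minutes
Unavailability fraction = (100 - 99.9) / 100
Allowed downtime = 1440 * (100 - 99.9) / 100
Allowed downtime = 1.44 minutes

1.44 minutes


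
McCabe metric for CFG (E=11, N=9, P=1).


Formula: V(G) = E - N + 2P
V(G) = 11 - 9 + 2*1
V(G) = 2 + 2
V(G) = 4

4


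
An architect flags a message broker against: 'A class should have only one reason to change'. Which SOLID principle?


This describes the Single Responsibility Principle (SRP)

Single Responsibility Principle (SRP)


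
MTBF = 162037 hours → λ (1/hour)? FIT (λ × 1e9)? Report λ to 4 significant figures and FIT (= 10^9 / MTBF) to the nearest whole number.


Formula: λ = 1 / MTBF; FIT = λ × 1e9 = 1e9 / MTBF
λ = 1 / 162037 ≈ 6.171e-06 failures/hour
FIT = 1e9 / 162037 ≈ 6171 failures per 1e9 hours (nearest whole number)

λ = 6.171e-06 /h, FIT = 6171


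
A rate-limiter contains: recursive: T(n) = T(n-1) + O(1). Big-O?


Reasoning: linear recursion with constant work per frame
Complexity: O(n)

O(n)


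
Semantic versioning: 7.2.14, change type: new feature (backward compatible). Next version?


Current: 7.2.14
Change category: 'new feature (backward compatible)' → minor bump
SemVer rule: minor bump → increment MINOR, reset PATCH to 0 (MAJOR unchanged)
New: 7.3.0

7.3.0


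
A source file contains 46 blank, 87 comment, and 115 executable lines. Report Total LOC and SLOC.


Total LOC = blank + comment + code
Total LOC = 46 + 87 + 115 = 248
SLOC (source only) = code = 115

Total LOC: 248, SLOC: 115


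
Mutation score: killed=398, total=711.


Mutation score = killed / total * 100
Mutation score = 398 / 711 * 100
Mutation score = 55.98%

55.98%


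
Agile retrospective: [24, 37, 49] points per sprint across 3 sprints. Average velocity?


Formula: Avg velocity = Total points / Number of sprints
Points: [24, 37, 49]
Sum = 24 + 37 + 49 = 110
Avg velocity = 110 / 3 = 36.67 points/sprint

36.67 points/sprint


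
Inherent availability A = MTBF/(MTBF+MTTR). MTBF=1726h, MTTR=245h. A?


Availability = MTBF / (MTBF + MTTR)
Availability = 1726 / (1726 + 245)
Availability = 1726 / 1971
Availability = 87.5698%

87.5698%


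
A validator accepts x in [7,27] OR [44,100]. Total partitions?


Valid ranges: [7,27] and [44,100]
Class 1: x < 7 — invalid
Class 2: 7 ≤ x ≤ 27 — valid
Class 3: 27 < x < 44 — invalid (gap between ranges)
Class 4: 44 ≤ x ≤ 100 — valid
Class 5: x > 100 — invalid
Total equivalence classes: 5

5 equivalence classes


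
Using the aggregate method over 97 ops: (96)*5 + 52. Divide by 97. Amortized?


Formula: Amortized cost = Total cost / Operations
Total cost = (96 * 5) + (1 * 52)
Total cost = 480 + 52 = 532
Amortized = 532 / 97 = 5.4845

5.4845


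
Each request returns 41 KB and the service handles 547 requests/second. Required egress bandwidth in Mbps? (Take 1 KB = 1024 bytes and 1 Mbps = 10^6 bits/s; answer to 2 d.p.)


Formula: Mbps = payload_bytes * RPS * 8 / 1e6
Payload per request = 41 KB = 41 * 1024 = 41984 bytes
Total bytes/sec = 41984 * 547 = 22965248
Total bits/sec = 22965248 * 8 = 183721984
Mbps = 183721984 / 1e6 = 183.72

183.72 Mbps


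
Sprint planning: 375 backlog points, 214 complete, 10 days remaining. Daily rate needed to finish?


Formula: Required rate = Remaining points / Days left
Remaining = 375 - 214 = 161 points
Required rate = 161 / 10 = 16.1 points/day

16.1 points/day


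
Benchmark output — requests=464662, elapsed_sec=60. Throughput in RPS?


Formula: throughput = requests / seconds
throughput = 464662 / 60
throughput = 7744.37 requests/second

7744.37 requests/second


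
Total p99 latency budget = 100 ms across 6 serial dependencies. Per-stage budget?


Formula: per_stage = total_budget / stages
per_stage = 100 / 6
per_stage = 16.67 ms

16.67 ms


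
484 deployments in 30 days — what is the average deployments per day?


Formula: deployments per day = releases / days
= 484 / 30
= 16.133 deploys/day
(equivalently, 112.93 deploys/week)

16.133 deploys/day


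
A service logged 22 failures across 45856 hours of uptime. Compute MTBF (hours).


Formula: MTBF = Total operating time / Number of failures
MTBF = 45856 / 22
MTBF = 2084.36 hours

2084.36 hours


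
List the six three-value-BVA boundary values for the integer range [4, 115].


Range: [4, 115]
Boundaries: just below min, min, min+1, max-1, max, just above max
Values: [3, 4, 5, 114, 115, 116]

[3, 4, 5, 114, 115, 116]


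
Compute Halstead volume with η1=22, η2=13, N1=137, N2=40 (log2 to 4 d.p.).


Formula: V = N * log2(η), where N = N1 + N2 and η = η1 + η2
η = 22 + 13 = 35
N = 137 + 40 = 177
log2(35) ≈ 5.1293
V = 177 * 5.1293 = 907.89

907.89


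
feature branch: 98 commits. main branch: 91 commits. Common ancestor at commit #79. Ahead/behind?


Common ancestor: commit #79
feature commits after divergence: 98 - 79 = 19
main commits after divergence: 91 - 79 = 12
feature is 19 commits ahead of main
main is 12 commits ahead of feature

feature ahead: 19, main ahead: 12


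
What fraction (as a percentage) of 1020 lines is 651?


Coverage = covered / total * 100
Coverage = 651 / 1020 * 100
Coverage = 63.82%

63.82%


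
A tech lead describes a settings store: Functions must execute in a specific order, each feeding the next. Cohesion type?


Reasoning: Output of one is input to next
Type: Sequential cohesion

Sequential cohesion


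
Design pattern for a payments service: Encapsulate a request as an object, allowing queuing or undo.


This matches the Command pattern

Command


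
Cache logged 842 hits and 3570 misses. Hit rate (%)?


Formula: hit rate = hits / (hits + misses) * 100
hit rate = 842 / (842 + 3570) * 100
hit rate = 842 / 4412 * 100
hit rate = 19.08%

19.08%


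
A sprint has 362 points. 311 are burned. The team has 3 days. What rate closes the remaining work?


Formula: Required rate = Remaining points / Days left
Remaining = 362 - 311 = 51 points
Required rate = 51 / 3 = 17.0 points/day

17.0 points/day


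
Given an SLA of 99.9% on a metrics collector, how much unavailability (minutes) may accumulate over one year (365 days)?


Formula: allowed downtime = period * (100 - SLA) / 100
Period (year (365 days)) = 525600 minutes
Unavailability fraction = (100 - 99.9) / 100
Allowed downtime = 525600 * (100 - 99.9) / 100
Allowed downtime = 525.6 minutes

525.6 minutes


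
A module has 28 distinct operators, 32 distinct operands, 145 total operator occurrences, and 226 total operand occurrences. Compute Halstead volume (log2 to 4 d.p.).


Formula: V = N * log2(η), where N = N1 + N2 and η = η1 + η2
η = 28 + 32 = 60
N = 145 + 226 = 371
log2(60) ≈ 5.9069
V = 371 * 5.9069 = 2191.46

2191.46


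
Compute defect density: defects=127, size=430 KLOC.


Defect density = defects / KLOC
Defect density = 127 / 430
Defect density = 0.295 defects/KLOC

0.295 defects/KLOC


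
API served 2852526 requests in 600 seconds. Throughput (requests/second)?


Formula: throughput = requests / seconds
throughput = 2852526 / 600
throughput = 4754.21 requests/second

4754.21 requests/second


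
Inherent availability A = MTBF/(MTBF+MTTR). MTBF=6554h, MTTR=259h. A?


Availability = MTBF / (MTBF + MTTR)
Availability = 6554 / (6554 + 259)
Availability = 6554 / 6813
Availability = 96.1984%

96.1984%


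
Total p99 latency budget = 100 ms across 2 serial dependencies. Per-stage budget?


Formula: per_stage = total_budget / stages
per_stage = 100 / 2
per_stage = 50.0 ms

50.0 ms


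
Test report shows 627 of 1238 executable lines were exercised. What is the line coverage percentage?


Coverage = covered / total * 100
Coverage = 627 / 1238 * 100
Coverage = 50.65%

50.65%


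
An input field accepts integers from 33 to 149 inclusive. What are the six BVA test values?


Range: [33, 149]
Boundaries: just below min, min, min+1, max-1, max, just above max
Values: [32, 33, 34, 148, 149, 150]

[32, 33, 34, 148, 149, 150]


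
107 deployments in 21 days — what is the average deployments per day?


Formula: deployments per day = releases / days
= 107 / 21
= 5.095 deploys/day
(equivalently, 35.67 deploys/week)

5.095 deploys/day


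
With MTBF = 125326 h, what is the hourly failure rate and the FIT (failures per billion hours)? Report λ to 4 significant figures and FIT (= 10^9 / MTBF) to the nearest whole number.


Formula: λ = 1 / MTBF; FIT = λ × 1e9 = 1e9 / MTBF
λ = 1 / 125326 ≈ 7.979e-06 failures/hour
FIT = 1e9 / 125326 ≈ 7979 failures per 1e9 hours (nearest whole number)

λ = 7.979e-06 /h, FIT = 7979


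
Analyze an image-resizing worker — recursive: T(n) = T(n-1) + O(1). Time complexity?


Reasoning: linear recursion with constant work per frame
Complexity: O(n)

O(n)


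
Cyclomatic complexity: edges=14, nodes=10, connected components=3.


Formula: V(G) = E - N + 2P
V(G) = 14 - 10 + 2*3
V(G) = 4 + 6
V(G) = 10

10


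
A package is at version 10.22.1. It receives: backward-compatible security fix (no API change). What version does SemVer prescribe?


Current: 10.22.1
Change category: 'backward-compatible security fix (no API change)' → patch bump
SemVer rule: patch bump → increment PATCH (MAJOR and MINOR unchanged)
New: 10.22.2

10.22.2


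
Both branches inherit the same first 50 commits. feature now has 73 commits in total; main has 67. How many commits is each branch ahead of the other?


Common ancestor: commit #50
feature commits after divergence: 73 - 50 = 23
main commits after divergence: 67 - 50 = 17
feature is 23 commits ahead of main
main is 17 commits ahead of feature

feature ahead: 23, main ahead: 17


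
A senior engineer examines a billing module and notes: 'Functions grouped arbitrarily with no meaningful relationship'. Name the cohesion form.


Reasoning: Worst: random grouping
Type: Coincidental cohesion

Coincidental cohesion


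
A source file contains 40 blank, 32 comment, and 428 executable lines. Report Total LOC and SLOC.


Total LOC = blank + comment + code
Total LOC = 40 + 32 + 428 = 500
SLOC (source only) = code = 428

Total LOC: 500, SLOC: 428


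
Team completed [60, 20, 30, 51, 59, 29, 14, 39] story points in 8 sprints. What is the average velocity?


Formula: Avg velocity = Total points / Number of sprints
Points: [60, 20, 30, 51, 59, 29, 14, 39]
Sum = 60 + 20 + 30 + 51 + 59 + 29 + 14 + 39 = 302
Avg velocity = 302 / 8 = 37.75 points/sprint

37.75 points/sprint
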